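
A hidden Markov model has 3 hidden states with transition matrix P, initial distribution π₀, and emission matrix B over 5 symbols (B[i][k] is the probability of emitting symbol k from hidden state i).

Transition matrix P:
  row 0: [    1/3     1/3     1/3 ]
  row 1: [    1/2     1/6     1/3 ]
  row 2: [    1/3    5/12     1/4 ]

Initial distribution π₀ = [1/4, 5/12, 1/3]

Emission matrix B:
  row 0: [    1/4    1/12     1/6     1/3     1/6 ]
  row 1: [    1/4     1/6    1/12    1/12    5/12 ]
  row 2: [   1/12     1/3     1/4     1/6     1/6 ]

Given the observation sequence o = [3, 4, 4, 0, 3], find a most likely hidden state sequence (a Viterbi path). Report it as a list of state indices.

path = [0, 1, 0, 1, 0]

t=0: δ = [8.333e-02, 3.472e-02, 5.556e-02]  (obs o_0=3)
t=1: δ = [4.630e-03, 1.157e-02, 4.630e-03]  ψ = [0, 0, 0]  (obs o_1=4)
t=2: δ = [9.645e-04, 8.038e-04, 6.430e-04]  ψ = [1, 1, 1]  (obs o_2=4)
t=3: δ = [1.005e-04, 8.038e-05, 2.679e-05]  ψ = [1, 0, 0]  (obs o_3=0)
t=4: δ = [1.340e-05, 2.791e-06, 5.582e-06]  ψ = [1, 0, 0]  (obs o_4=3)
backtrack: best end state = 0; path = [0, 1, 0, 1, 0]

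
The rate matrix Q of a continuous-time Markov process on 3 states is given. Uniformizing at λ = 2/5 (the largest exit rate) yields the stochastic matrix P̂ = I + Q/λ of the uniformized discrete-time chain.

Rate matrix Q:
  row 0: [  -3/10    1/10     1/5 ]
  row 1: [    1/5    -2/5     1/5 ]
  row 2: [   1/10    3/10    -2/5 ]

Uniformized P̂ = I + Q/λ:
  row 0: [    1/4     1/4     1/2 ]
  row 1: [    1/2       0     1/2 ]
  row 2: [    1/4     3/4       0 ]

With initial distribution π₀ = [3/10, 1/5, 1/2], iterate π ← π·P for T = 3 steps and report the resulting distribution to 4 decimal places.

π = [0.3156, 0.3719, 0.3125]

t=0: π = [0.3000, 0.2000, 0.5000]
t=1: π = [0.3000, 0.4500, 0.2500]
t=2: π = [0.3625, 0.2625, 0.3750]
t=3: π = [0.3156, 0.3719, 0.3125]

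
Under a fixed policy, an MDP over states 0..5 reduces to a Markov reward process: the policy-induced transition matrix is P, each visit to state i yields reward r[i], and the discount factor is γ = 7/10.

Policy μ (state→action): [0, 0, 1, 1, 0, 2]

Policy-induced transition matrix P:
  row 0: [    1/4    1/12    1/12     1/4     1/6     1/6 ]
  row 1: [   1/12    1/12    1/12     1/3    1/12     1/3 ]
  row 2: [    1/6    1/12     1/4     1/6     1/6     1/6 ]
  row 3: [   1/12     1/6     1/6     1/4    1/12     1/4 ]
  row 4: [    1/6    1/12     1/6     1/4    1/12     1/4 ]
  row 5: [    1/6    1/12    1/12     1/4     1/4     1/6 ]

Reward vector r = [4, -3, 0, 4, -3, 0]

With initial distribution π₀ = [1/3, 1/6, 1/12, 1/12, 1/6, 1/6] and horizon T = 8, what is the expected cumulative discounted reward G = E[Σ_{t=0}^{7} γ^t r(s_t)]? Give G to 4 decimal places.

G = 2.6002

t=0: π = [0.3333, 0.1667, 0.0833, 0.0833, 0.1667, 0.1667], E[r] = 0.6667, γ^t·E[r] = 0.666667, running G = 0.666667
t=1: π = [0.1736, 0.0903, 0.1181, 0.2569, 0.1458, 0.2153], E[r] = 1.0139, γ^t·E[r] = 0.709722, running G = 1.376389
t=2: π = [0.1522, 0.1047, 0.1366, 0.2477, 0.1435, 0.2153], E[r] = 0.8547, γ^t·E[r] = 0.418825, running G = 1.795214
t=3: π = [0.1500, 0.1040, 0.1387, 0.2473, 0.1433, 0.2167], E[r] = 0.8476, γ^t·E[r] = 0.290713, running G = 2.085927
t=4: π = [0.1499, 0.1039, 0.1390, 0.2471, 0.1435, 0.2165], E[r] = 0.8456, γ^t·E[r] = 0.203031, running G = 2.288958
t=5: π = [0.1499, 0.1039, 0.1391, 0.2471, 0.1435, 0.2165], E[r] = 0.8457, γ^t·E[r] = 0.142129, running G = 2.431087
t=6: π = [0.1499, 0.1039, 0.1391, 0.2471, 0.1435, 0.2165], E[r] = 0.8456, γ^t·E[r] = 0.099489, running G = 2.530577
t=7: π = [0.1499, 0.1039, 0.1391, 0.2471, 0.1435, 0.2165], E[r] = 0.8456, γ^t·E[r] = 0.069643, running G = 2.600219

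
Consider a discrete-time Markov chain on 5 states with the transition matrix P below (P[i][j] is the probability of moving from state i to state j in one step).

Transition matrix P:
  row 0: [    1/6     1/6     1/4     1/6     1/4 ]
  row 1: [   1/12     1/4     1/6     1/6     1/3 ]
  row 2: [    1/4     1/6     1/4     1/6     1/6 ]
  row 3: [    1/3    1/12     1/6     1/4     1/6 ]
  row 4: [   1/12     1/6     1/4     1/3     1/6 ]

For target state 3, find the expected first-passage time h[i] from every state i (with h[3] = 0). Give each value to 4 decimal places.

First-step conditioning: h[3] = 0; for i ≠ 3, h[i] = 1 + Σ_k P[i][k]·h[k].
  h[0] = 1 + 1/6·h[0] + 1/6·h[1] + 1/4·h[2] + 1/4·h[4]
  h[1] = 1 + 1/12·h[0] + 1/4·h[1] + 1/6·h[2] + 1/3·h[4]
  h[2] = 1 + 1/4·h[0] + 1/6·h[1] + 1/4·h[2] + 1/6·h[4]
  h[4] = 1 + 1/12·h[0] + 1/6·h[1] + 1/4·h[2] + 1/6·h[4]
Solving the 4×4 linear system over states ≠ 3 gives exactly h = [10296/2105, 2028/421, 10428/2105, 0, 8712/2105] (h[3] = 0 is the target).

h = [4.8912, 4.8171, 4.9539, 0.0000, 4.1387]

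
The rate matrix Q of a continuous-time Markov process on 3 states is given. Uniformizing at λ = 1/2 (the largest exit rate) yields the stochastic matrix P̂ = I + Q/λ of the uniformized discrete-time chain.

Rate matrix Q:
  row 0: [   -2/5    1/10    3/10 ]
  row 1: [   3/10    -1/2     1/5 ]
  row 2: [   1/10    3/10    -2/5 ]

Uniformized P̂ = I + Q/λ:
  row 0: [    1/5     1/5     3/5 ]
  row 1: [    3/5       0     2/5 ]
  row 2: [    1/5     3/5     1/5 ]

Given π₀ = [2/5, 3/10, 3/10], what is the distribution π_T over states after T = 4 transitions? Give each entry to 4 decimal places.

t=0: π = [0.4000, 0.3000, 0.3000]
t=1: π = [0.3200, 0.2600, 0.4200]
t=2: π = [0.3040, 0.3160, 0.3800]
t=3: π = [0.3264, 0.2888, 0.3848]
t=4: π = [0.3155, 0.2962, 0.3883]

π = [0.3155, 0.2962, 0.3883]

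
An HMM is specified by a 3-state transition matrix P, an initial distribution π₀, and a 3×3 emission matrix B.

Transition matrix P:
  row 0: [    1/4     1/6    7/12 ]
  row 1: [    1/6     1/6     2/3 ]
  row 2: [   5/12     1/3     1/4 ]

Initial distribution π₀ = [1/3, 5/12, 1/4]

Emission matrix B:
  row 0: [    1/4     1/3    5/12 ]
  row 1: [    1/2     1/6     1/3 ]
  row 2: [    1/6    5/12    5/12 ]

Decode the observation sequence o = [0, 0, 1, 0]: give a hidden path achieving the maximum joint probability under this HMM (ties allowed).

path = [1, 1, 2, 1]

t=0: δ = [8.333e-02, 2.083e-01, 4.167e-02]  (obs o_0=0)
t=1: δ = [8.681e-03, 1.736e-02, 2.315e-02]  ψ = [1, 1, 1]  (obs o_1=0)
t=2: δ = [3.215e-03, 1.286e-03, 4.823e-03]  ψ = [2, 2, 1]  (obs o_2=1)
t=3: δ = [5.023e-04, 8.038e-04, 3.126e-04]  ψ = [2, 2, 0]  (obs o_3=0)
backtrack: best end state = 1; path = [1, 1, 2, 1]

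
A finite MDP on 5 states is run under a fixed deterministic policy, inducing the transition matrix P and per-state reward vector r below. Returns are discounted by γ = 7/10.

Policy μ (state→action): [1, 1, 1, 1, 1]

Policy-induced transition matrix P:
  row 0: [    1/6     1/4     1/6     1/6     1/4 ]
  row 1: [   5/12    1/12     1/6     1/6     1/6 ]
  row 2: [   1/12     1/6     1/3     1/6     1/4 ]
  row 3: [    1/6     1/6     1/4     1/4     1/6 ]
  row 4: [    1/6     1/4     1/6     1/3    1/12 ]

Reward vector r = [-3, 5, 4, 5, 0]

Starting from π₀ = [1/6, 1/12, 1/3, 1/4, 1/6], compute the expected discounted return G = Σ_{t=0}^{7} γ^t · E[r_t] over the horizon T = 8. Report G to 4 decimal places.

G = 7.5732

t=0: π = [0.1667, 0.0833, 0.3333, 0.2500, 0.1667], E[r] = 2.5000, γ^t·E[r] = 2.500000, running G = 2.500000
t=1: π = [0.1597, 0.1875, 0.2431, 0.2153, 0.1944], E[r] = 2.5069, γ^t·E[r] = 1.754861, running G = 4.254861
t=2: π = [0.1933, 0.1806, 0.2251, 0.2170, 0.1840], E[r] = 2.3084, γ^t·E[r] = 1.131140, running G = 5.386001
t=3: π = [0.1930, 0.1831, 0.2223, 0.2154, 0.1862], E[r] = 2.3024, γ^t·E[r] = 0.789714, running G = 6.175715
t=4: π = [0.1939, 0.1830, 0.2217, 0.2157, 0.1858], E[r] = 2.2983, γ^t·E[r] = 0.551812, running G = 6.727527
t=5: π = [0.1939, 0.1831, 0.2216, 0.2156, 0.1858], E[r] = 2.2977, γ^t·E[r] = 0.386181, running G = 7.113708
t=6: π = [0.1940, 0.1831, 0.2216, 0.2156, 0.1858], E[r] = 2.2977, γ^t·E[r] = 0.270318, running G = 7.384026
t=7: π = [0.1940, 0.1831, 0.2216, 0.2156, 0.1858], E[r] = 2.2976, γ^t·E[r] = 0.189221, running G = 7.573248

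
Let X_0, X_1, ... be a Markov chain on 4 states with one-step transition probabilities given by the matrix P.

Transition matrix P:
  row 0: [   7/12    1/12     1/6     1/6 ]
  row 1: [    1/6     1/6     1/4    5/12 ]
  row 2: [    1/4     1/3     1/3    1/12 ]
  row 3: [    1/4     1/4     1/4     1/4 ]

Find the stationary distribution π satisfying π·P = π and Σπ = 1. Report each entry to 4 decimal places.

Balance equations π_j = Σ_i π_i·P[i][j]:
  π_0 = 7/12·π_0 + 1/6·π_1 + 1/4·π_2 + 1/4·π_3
  π_1 = 1/12·π_0 + 1/6·π_1 + 1/3·π_2 + 1/4·π_3
  π_2 = 1/6·π_0 + 1/4·π_1 + 1/3·π_2 + 1/4·π_3
  normalize: π_0 + π_1 + π_2 + π_3 = 1
Solving the linear system gives exactly π = [393/1121, 219/1121, 270/1121, 239/1121].

π = [0.3506, 0.1954, 0.2409, 0.2132]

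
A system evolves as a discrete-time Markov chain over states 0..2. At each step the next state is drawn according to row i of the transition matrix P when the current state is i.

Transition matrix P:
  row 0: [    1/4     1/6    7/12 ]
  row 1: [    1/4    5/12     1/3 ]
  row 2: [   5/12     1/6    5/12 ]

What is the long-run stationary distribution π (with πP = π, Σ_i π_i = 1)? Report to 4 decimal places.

Balance equations π_j = Σ_i π_i·P[i][j]:
  π_0 = 1/4·π_0 + 1/4·π_1 + 5/12·π_2
  π_1 = 1/6·π_0 + 5/12·π_1 + 1/6·π_2
  normalize: π_0 + π_1 + π_2 = 1
Solving the linear system gives exactly π = [41/126, 2/9, 19/42].

π = [0.3254, 0.2222, 0.4524]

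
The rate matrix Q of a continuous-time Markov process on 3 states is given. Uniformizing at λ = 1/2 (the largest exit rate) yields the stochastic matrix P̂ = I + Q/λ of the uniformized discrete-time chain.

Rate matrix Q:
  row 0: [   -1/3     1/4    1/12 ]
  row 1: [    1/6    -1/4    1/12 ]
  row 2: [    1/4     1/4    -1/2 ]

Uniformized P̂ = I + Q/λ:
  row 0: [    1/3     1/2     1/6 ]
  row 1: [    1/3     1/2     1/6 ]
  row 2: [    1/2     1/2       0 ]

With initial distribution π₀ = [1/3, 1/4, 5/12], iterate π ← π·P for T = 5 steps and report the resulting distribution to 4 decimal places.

t=0: π = [0.3333, 0.2500, 0.4167]
t=1: π = [0.4028, 0.5000, 0.0972]
t=2: π = [0.3495, 0.5000, 0.1505]
t=3: π = [0.3584, 0.5000, 0.1416]
t=4: π = [0.3569, 0.5000, 0.1431]
t=5: π = [0.3572, 0.5000, 0.1428]

π = [0.3572, 0.5000, 0.1428]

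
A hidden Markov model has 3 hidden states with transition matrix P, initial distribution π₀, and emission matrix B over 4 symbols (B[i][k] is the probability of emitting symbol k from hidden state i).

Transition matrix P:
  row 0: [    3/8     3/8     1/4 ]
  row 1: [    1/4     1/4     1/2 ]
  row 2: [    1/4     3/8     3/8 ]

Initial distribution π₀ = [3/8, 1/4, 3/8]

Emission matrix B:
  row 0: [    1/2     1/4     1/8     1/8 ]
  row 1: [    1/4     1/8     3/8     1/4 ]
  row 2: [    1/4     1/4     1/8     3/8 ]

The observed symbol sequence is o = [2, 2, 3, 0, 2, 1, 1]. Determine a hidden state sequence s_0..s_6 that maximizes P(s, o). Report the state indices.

path = [1, 1, 2, 0, 1, 2, 2]

t=0: δ = [4.688e-02, 9.375e-02, 4.688e-02]  (obs o_0=2)
t=1: δ = [2.930e-03, 8.789e-03, 5.859e-03]  ψ = [1, 1, 1]  (obs o_1=2)
t=2: δ = [2.747e-04, 5.493e-04, 1.648e-03]  ψ = [1, 1, 1]  (obs o_2=3)
t=3: δ = [2.060e-04, 1.545e-04, 1.545e-04]  ψ = [2, 2, 2]  (obs o_3=0)
t=4: δ = [9.656e-06, 2.897e-05, 9.656e-06]  ψ = [0, 0, 1]  (obs o_4=2)
t=5: δ = [1.810e-06, 9.052e-07, 3.621e-06]  ψ = [1, 1, 1]  (obs o_5=1)
t=6: δ = [2.263e-07, 1.697e-07, 3.395e-07]  ψ = [2, 2, 2]  (obs o_6=1)
backtrack: best end state = 2; path = [1, 1, 2, 0, 1, 2, 2]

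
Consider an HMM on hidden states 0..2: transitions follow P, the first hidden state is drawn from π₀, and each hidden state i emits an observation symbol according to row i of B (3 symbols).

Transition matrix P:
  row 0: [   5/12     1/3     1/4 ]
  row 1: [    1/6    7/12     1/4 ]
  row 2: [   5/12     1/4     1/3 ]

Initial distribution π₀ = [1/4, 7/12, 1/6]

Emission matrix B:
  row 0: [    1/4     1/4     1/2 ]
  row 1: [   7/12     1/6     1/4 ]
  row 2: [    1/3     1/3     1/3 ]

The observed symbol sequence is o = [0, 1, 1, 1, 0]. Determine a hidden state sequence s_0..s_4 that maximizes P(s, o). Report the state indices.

path = [1, 1, 1, 1, 1]

t=0: δ = [6.250e-02, 3.403e-01, 5.556e-02]  (obs o_0=0)
t=1: δ = [1.418e-02, 3.308e-02, 2.836e-02]  ψ = [1, 1, 1]  (obs o_1=1)
t=2: δ = [2.954e-03, 3.216e-03, 3.151e-03]  ψ = [2, 1, 2]  (obs o_2=1)
t=3: δ = [3.282e-04, 3.127e-04, 3.501e-04]  ψ = [2, 1, 2]  (obs o_3=1)
t=4: δ = [3.647e-05, 1.064e-04, 3.890e-05]  ψ = [2, 1, 2]  (obs o_4=0)
backtrack: best end state = 1; path = [1, 1, 1, 1, 1]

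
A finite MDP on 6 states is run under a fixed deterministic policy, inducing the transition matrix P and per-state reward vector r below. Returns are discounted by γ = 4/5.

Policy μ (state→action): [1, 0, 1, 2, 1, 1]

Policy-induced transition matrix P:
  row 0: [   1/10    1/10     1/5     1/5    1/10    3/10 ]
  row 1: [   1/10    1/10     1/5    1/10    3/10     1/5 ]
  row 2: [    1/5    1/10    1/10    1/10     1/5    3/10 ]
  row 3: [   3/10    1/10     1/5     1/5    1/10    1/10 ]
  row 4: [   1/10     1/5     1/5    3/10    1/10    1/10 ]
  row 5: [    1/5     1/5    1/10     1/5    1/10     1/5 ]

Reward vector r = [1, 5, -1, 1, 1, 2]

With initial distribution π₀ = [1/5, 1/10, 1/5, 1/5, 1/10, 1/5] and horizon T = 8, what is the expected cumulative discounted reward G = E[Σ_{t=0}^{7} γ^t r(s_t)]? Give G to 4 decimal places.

t=0: π = [0.2000, 0.1000, 0.2000, 0.2000, 0.1000, 0.2000], E[r] = 1.2000, γ^t·E[r] = 1.200000, running G = 1.200000
t=1: π = [0.1800, 0.1300, 0.1600, 0.1800, 0.1400, 0.2100], E[r] = 1.4100, γ^t·E[r] = 1.128000, running G = 2.328000
t=2: π = [0.1730, 0.1350, 0.1630, 0.1850, 0.1420, 0.2020], E[r] = 1.4160, γ^t·E[r] = 0.906240, running G = 3.234240
t=3: π = [0.1735, 0.1344, 0.1635, 0.1844, 0.1433, 0.2009], E[r] = 1.4115, γ^t·E[r] = 0.722688, running G = 3.956928
t=4: π = [0.1733, 0.1344, 0.1636, 0.1845, 0.1432, 0.2009], E[r] = 1.4115, γ^t·E[r] = 0.578146, running G = 4.535074
t=5: π = [0.1734, 0.1344, 0.1636, 0.1845, 0.1432, 0.2009], E[r] = 1.4115, γ^t·E[r] = 0.462511, running G = 4.997586
t=6: π = [0.1734, 0.1344, 0.1636, 0.1845, 0.1432, 0.2009], E[r] = 1.4115, γ^t·E[r] = 0.370008, running G = 5.367593
t=7: π = [0.1734, 0.1344, 0.1636, 0.1845, 0.1432, 0.2009], E[r] = 1.4115, γ^t·E[r] = 0.296006, running G = 5.663600

G = 5.6636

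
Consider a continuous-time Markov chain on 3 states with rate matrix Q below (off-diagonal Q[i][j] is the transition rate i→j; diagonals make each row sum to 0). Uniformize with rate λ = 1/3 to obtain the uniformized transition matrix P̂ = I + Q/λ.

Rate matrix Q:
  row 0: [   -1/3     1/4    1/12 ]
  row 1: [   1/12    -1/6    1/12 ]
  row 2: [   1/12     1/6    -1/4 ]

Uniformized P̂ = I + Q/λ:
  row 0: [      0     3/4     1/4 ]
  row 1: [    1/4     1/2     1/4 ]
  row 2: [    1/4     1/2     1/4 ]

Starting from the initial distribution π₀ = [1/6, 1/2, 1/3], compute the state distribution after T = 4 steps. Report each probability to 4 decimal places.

t=0: π = [0.1667, 0.5000, 0.3333]
t=1: π = [0.2083, 0.5417, 0.2500]
t=2: π = [0.1979, 0.5521, 0.2500]
t=3: π = [0.2005, 0.5495, 0.2500]
t=4: π = [0.1999, 0.5501, 0.2500]

π = [0.1999, 0.5501, 0.2500]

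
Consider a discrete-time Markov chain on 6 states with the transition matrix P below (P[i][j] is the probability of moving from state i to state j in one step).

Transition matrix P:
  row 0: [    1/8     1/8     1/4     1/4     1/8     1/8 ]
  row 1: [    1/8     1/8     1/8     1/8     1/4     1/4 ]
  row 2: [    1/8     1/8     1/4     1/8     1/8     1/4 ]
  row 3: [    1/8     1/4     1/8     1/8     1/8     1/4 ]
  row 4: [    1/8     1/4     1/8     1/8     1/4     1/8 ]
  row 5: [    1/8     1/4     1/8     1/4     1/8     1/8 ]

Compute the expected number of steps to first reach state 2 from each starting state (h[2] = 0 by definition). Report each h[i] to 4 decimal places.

h = [6.2222, 7.1111, 0.0000, 7.1111, 7.1111, 7.1111]

First-step conditioning: h[2] = 0; for i ≠ 2, h[i] = 1 + Σ_k P[i][k]·h[k].
  h[0] = 1 + 1/8·h[0] + 1/8·h[1] + 1/4·h[3] + 1/8·h[4] + 1/8·h[5]
  h[1] = 1 + 1/8·h[0] + 1/8·h[1] + 1/8·h[3] + 1/4·h[4] + 1/4·h[5]
  h[3] = 1 + 1/8·h[0] + 1/4·h[1] + 1/8·h[3] + 1/8·h[4] + 1/4·h[5]
  h[4] = 1 + 1/8·h[0] + 1/4·h[1] + 1/8·h[3] + 1/4·h[4] + 1/8·h[5]
  h[5] = 1 + 1/8·h[0] + 1/4·h[1] + 1/4·h[3] + 1/8·h[4] + 1/8·h[5]
Solving the 5×5 linear system over states ≠ 2 gives exactly h = [56/9, 64/9, 0, 64/9, 64/9, 64/9] (h[2] = 0 is the target).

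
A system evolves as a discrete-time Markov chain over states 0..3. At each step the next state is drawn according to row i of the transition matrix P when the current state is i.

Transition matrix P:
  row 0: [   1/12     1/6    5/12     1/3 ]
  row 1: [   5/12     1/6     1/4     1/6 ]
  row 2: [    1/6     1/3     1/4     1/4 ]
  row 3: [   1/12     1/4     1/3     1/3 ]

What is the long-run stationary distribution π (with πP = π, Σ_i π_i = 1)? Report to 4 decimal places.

π = [0.1885, 0.2396, 0.3038, 0.2681]

Balance equations π_j = Σ_i π_i·P[i][j]:
  π_0 = 1/12·π_0 + 5/12·π_1 + 1/6·π_2 + 1/12·π_3
  π_1 = 1/6·π_0 + 1/6·π_1 + 1/3·π_2 + 1/4·π_3
  π_2 = 5/12·π_0 + 1/4·π_1 + 1/4·π_2 + 1/3·π_3
  normalize: π_0 + π_1 + π_2 + π_3 = 1
Solving the linear system gives exactly π = [23/122, 497/2074, 315/1037, 278/1037].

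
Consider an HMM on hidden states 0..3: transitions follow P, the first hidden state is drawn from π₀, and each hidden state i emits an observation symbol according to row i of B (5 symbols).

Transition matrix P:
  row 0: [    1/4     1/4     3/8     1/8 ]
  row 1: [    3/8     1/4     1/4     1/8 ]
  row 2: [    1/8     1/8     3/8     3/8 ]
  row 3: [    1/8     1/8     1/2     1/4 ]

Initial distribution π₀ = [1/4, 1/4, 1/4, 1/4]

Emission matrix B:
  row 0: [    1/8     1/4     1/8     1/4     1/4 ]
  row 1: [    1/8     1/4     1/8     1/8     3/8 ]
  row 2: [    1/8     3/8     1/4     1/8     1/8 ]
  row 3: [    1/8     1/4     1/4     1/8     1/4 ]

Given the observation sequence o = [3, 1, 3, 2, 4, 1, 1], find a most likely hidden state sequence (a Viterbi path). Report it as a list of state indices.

t=0: δ = [6.250e-02, 3.125e-02, 3.125e-02, 3.125e-02]  (obs o_0=3)
t=1: δ = [3.906e-03, 3.906e-03, 8.789e-03, 2.930e-03]  ψ = [0, 0, 0, 2]  (obs o_1=1)
t=2: δ = [3.662e-04, 1.373e-04, 4.120e-04, 4.120e-04]  ψ = [1, 2, 2, 2]  (obs o_2=3)
t=3: δ = [1.144e-05, 1.144e-05, 5.150e-05, 3.862e-05]  ψ = [0, 0, 3, 2]  (obs o_3=2)
t=4: δ = [1.609e-06, 2.414e-06, 2.414e-06, 4.828e-06]  ψ = [2, 2, 2, 2]  (obs o_4=4)
t=5: δ = [2.263e-07, 1.509e-07, 9.052e-07, 3.017e-07]  ψ = [1, 1, 3, 3]  (obs o_5=1)
t=6: δ = [2.829e-08, 2.829e-08, 1.273e-07, 8.487e-08]  ψ = [2, 2, 2, 2]  (obs o_6=1)
backtrack: best end state = 2; path = [0, 2, 3, 2, 3, 2, 2]

path = [0, 2, 3, 2, 3, 2, 2]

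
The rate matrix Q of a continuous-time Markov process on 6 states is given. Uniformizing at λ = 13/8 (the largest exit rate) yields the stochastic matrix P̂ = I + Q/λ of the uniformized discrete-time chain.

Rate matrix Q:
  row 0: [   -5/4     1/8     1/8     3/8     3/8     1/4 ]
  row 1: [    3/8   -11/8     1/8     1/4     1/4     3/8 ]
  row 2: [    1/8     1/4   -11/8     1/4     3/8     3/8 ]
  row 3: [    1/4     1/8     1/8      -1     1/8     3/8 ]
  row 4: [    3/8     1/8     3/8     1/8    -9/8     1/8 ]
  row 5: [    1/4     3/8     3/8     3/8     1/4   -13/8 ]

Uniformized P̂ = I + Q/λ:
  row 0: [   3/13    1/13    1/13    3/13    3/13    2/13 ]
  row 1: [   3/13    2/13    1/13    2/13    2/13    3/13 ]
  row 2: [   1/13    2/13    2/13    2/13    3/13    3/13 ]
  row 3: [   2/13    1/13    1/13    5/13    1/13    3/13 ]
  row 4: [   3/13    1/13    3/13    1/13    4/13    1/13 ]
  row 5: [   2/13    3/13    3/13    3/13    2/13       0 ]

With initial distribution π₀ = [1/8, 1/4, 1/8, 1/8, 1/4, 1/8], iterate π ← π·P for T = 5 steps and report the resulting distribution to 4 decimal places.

t=0: π = [0.1250, 0.2500, 0.1250, 0.1250, 0.2500, 0.1250]
t=1: π = [0.1923, 0.1250, 0.1442, 0.1827, 0.2019, 0.1538]
t=2: π = [0.1827, 0.1213, 0.1428, 0.2071, 0.1967, 0.1494]
t=3: π = [0.1814, 0.1202, 0.1412, 0.2121, 0.1932, 0.1520]
t=4: π = [0.1811, 0.1204, 0.1409, 0.2136, 0.1921, 0.1520]
t=5: π = [0.1810, 0.1204, 0.1407, 0.2140, 0.1917, 0.1522]

π = [0.1810, 0.1204, 0.1407, 0.2140, 0.1917, 0.1522]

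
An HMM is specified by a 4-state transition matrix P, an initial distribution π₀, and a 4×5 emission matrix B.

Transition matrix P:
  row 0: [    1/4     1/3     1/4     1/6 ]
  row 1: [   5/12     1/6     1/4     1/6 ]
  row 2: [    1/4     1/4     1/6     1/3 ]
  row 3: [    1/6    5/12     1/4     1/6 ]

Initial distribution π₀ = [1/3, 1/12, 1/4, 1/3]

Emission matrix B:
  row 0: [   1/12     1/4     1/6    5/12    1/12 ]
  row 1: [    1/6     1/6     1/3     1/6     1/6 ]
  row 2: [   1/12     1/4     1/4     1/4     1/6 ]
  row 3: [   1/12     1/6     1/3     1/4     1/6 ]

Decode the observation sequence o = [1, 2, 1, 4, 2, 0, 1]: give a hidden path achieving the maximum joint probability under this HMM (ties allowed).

t=0: δ = [8.333e-02, 1.389e-02, 6.250e-02, 5.556e-02]  (obs o_0=1)
t=1: δ = [3.472e-03, 9.259e-03, 5.208e-03, 6.944e-03]  ψ = [0, 0, 0, 2]  (obs o_1=2)
t=2: δ = [9.645e-04, 4.823e-04, 5.787e-04, 2.894e-04]  ψ = [1, 3, 1, 2]  (obs o_2=1)
t=3: δ = [2.009e-05, 5.358e-05, 4.019e-05, 3.215e-05]  ψ = [0, 0, 0, 2]  (obs o_3=4)
t=4: δ = [3.721e-06, 4.465e-06, 3.349e-06, 4.465e-06]  ψ = [1, 3, 1, 2]  (obs o_4=2)
t=5: δ = [1.550e-07, 3.101e-07, 9.303e-08, 9.303e-08]  ψ = [1, 3, 1, 2]  (obs o_5=0)
t=6: δ = [3.230e-08, 8.614e-09, 1.938e-08, 8.614e-09]  ψ = [1, 0, 1, 1]  (obs o_6=1)
backtrack: best end state = 0; path = [0, 1, 0, 2, 3, 1, 0]

path = [0, 1, 0, 2, 3, 1, 0]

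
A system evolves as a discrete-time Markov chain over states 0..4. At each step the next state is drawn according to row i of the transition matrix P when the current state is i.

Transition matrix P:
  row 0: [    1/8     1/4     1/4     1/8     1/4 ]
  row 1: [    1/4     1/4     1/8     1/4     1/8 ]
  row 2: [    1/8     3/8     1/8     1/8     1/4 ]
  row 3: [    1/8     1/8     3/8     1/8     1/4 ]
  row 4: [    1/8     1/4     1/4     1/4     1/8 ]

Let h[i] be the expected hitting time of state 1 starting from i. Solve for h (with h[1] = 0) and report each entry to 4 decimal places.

h = [3.8343, 0.0000, 3.4083, 4.2604, 3.8817]

First-step conditioning: h[1] = 0; for i ≠ 1, h[i] = 1 + Σ_k P[i][k]·h[k].
  h[0] = 1 + 1/8·h[0] + 1/4·h[2] + 1/8·h[3] + 1/4·h[4]
  h[2] = 1 + 1/8·h[0] + 1/8·h[2] + 1/8·h[3] + 1/4·h[4]
  h[3] = 1 + 1/8·h[0] + 3/8·h[2] + 1/8·h[3] + 1/4·h[4]
  h[4] = 1 + 1/8·h[0] + 1/4·h[2] + 1/4·h[3] + 1/8·h[4]
Solving the 4×4 linear system over states ≠ 1 gives exactly h = [648/169, 0, 576/169, 720/169, 656/169] (h[1] = 0 is the target).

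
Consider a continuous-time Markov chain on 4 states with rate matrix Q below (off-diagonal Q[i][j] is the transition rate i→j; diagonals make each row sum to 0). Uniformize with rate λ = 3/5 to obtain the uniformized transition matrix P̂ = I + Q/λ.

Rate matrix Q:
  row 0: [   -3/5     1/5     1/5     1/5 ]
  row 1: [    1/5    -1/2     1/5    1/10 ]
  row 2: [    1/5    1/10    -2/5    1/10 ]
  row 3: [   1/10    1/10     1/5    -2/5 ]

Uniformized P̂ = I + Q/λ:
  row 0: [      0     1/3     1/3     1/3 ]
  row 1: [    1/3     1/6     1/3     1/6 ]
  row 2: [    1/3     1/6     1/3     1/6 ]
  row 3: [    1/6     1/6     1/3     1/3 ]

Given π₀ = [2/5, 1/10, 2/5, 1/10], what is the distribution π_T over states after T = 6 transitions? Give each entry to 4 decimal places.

t=0: π = [0.4000, 0.1000, 0.4000, 0.1000]
t=1: π = [0.1833, 0.2333, 0.3333, 0.2500]
t=2: π = [0.2306, 0.1972, 0.3333, 0.2389]
t=3: π = [0.2167, 0.2051, 0.3333, 0.2449]
t=4: π = [0.2203, 0.2028, 0.3333, 0.2436]
t=5: π = [0.2193, 0.2034, 0.3333, 0.2440]
t=6: π = [0.2196, 0.2032, 0.3333, 0.2439]

π = [0.2196, 0.2032, 0.3333, 0.2439]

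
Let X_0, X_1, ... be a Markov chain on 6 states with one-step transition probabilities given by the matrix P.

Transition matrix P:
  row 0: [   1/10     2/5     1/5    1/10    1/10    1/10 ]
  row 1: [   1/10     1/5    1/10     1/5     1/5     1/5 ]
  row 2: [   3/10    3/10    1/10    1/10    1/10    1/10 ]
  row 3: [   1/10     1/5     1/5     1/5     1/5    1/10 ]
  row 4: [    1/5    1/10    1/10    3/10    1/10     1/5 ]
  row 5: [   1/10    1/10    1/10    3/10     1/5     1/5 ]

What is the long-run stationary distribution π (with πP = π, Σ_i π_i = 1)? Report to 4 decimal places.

π = [0.1426, 0.2111, 0.1346, 0.2031, 0.1566, 0.1520]

Balance equations π_j = Σ_i π_i·P[i][j]:
  π_0 = 1/10·π_0 + 1/10·π_1 + 3/10·π_2 + 1/10·π_3 + 1/5·π_4 + 1/10·π_5
  π_1 = 2/5·π_0 + 1/5·π_1 + 3/10·π_2 + 1/5·π_3 + 1/10·π_4 + 1/10·π_5
  π_2 = 1/5·π_0 + 1/10·π_1 + 1/10·π_2 + 1/5·π_3 + 1/10·π_4 + 1/10·π_5
  π_3 = 1/10·π_0 + 1/5·π_1 + 1/10·π_2 + 1/5·π_3 + 3/10·π_4 + 3/10·π_5
  π_4 = 1/10·π_0 + 1/5·π_1 + 1/10·π_2 + 1/5·π_3 + 1/10·π_4 + 1/5·π_5
  normalize: π_0 + π_1 + π_2 + π_3 + π_4 + π_5 = 1
Solving the linear system gives exactly π = [5302/37187, 23552/111561, 15013/111561, 22663/111561, 17473/111561, 16954/111561].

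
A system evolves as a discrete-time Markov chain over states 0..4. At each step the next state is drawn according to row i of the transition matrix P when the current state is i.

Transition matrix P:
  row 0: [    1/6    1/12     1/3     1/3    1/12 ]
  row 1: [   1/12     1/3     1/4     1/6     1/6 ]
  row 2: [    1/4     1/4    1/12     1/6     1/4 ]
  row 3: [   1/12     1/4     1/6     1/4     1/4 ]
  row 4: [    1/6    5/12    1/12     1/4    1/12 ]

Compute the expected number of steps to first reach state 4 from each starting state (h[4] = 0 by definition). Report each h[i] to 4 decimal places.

h = [5.6178, 5.2512, 4.9285, 4.8031, 0.0000]

First-step conditioning: h[4] = 0; for i ≠ 4, h[i] = 1 + Σ_k P[i][k]·h[k].
  h[0] = 1 + 1/6·h[0] + 1/12·h[1] + 1/3·h[2] + 1/3·h[3]
  h[1] = 1 + 1/12·h[0] + 1/3·h[1] + 1/4·h[2] + 1/6·h[3]
  h[2] = 1 + 1/4·h[0] + 1/4·h[1] + 1/12·h[2] + 1/6·h[3]
  h[3] = 1 + 1/12·h[0] + 1/4·h[1] + 1/6·h[2] + 1/4·h[3]
Solving the 4×4 linear system over states ≠ 4 gives exactly h = [10758/1915, 10056/1915, 9438/1915, 9198/1915, 0] (h[4] = 0 is the target).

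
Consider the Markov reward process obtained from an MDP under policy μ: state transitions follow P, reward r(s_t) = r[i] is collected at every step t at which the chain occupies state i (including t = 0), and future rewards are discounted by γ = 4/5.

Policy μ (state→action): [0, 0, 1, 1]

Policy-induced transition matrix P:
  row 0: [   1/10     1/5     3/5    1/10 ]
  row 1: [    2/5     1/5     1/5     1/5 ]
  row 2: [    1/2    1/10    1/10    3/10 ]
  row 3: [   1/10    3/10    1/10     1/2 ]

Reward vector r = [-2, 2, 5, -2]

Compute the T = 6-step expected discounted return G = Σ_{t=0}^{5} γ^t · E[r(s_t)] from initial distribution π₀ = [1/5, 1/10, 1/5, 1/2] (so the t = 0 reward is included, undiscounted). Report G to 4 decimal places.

t=0: π = [0.2000, 0.1000, 0.2000, 0.5000], E[r] = -0.2000, γ^t·E[r] = -0.200000, running G = -0.200000
t=1: π = [0.2100, 0.2300, 0.2100, 0.3500], E[r] = 0.3900, γ^t·E[r] = 0.312000, running G = 0.112000
t=2: π = [0.2530, 0.2140, 0.2280, 0.3050], E[r] = 0.4520, γ^t·E[r] = 0.289280, running G = 0.401280
t=3: π = [0.2554, 0.2077, 0.2479, 0.2890], E[r] = 0.5661, γ^t·E[r] = 0.289843, running G = 0.691123
t=4: π = [0.2615, 0.2041, 0.2485, 0.2860], E[r] = 0.5557, γ^t·E[r] = 0.227627, running G = 0.918750
t=5: π = [0.2606, 0.2037, 0.2511, 0.2845], E[r] = 0.5730, γ^t·E[r] = 0.187765, running G = 1.106515

G = 1.1065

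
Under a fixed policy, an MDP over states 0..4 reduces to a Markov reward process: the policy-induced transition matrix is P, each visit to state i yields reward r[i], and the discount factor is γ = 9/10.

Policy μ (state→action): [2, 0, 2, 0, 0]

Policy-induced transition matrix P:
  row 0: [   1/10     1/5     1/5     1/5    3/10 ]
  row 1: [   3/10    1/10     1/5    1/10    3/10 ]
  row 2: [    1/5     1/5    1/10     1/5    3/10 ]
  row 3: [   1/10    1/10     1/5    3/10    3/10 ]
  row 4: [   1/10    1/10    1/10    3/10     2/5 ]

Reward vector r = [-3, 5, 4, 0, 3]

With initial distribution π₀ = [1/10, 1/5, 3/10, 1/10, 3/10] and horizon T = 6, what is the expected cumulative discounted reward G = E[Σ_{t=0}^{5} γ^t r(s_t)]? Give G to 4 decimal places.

t=0: π = [0.1000, 0.2000, 0.3000, 0.1000, 0.3000], E[r] = 2.8000, γ^t·E[r] = 2.800000, running G = 2.800000
t=1: π = [0.1700, 0.1400, 0.1400, 0.2200, 0.3300], E[r] = 1.7400, γ^t·E[r] = 1.566000, running G = 4.366000
t=2: π = [0.1420, 0.1310, 0.1530, 0.2410, 0.3330], E[r] = 1.8400, γ^t·E[r] = 1.490400, running G = 5.856400
t=3: π = [0.1415, 0.1295, 0.1514, 0.2443, 0.3333], E[r] = 1.8285, γ^t·E[r] = 1.332977, running G = 7.189377
t=4: π = [0.1410, 0.1293, 0.1515, 0.2448, 0.3333], E[r] = 1.8294, γ^t·E[r] = 1.200296, running G = 8.389672
t=5: π = [0.1410, 0.1293, 0.1515, 0.2449, 0.3333], E[r] = 1.8293, γ^t·E[r] = 1.080187, running G = 9.469860

G = 9.4699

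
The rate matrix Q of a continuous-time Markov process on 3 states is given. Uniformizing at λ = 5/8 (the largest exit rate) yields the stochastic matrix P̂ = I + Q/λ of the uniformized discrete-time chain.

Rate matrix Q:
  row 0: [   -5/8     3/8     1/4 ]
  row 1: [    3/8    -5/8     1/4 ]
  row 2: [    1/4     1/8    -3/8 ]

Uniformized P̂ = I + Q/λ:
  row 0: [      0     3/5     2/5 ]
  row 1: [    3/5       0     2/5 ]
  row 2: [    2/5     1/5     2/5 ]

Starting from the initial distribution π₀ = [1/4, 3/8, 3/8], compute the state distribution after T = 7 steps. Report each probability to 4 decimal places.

π = [0.3273, 0.2727, 0.4000]

t=0: π = [0.2500, 0.3750, 0.3750]
t=1: π = [0.3750, 0.2250, 0.4000]
t=2: π = [0.2950, 0.3050, 0.4000]
t=3: π = [0.3430, 0.2570, 0.4000]
t=4: π = [0.3142, 0.2858, 0.4000]
t=5: π = [0.3315, 0.2685, 0.4000]
t=6: π = [0.3211, 0.2789, 0.4000]
t=7: π = [0.3273, 0.2727, 0.4000]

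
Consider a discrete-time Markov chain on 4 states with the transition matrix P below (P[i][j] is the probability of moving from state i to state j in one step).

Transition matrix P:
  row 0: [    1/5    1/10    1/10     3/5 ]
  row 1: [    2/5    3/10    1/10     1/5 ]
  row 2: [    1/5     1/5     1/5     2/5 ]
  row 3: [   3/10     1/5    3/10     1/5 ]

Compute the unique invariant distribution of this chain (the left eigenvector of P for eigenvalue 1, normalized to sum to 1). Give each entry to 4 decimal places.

Balance equations π_j = Σ_i π_i·P[i][j]:
  π_0 = 1/5·π_0 + 2/5·π_1 + 1/5·π_2 + 3/10·π_3
  π_1 = 1/10·π_0 + 3/10·π_1 + 1/5·π_2 + 1/5·π_3
  π_2 = 1/10·π_0 + 1/10·π_1 + 1/5·π_2 + 3/10·π_3
  normalize: π_0 + π_1 + π_2 + π_3 = 1
Solving the linear system gives exactly π = [74/271, 52/271, 51/271, 94/271].

π = [0.2731, 0.1919, 0.1882, 0.3469]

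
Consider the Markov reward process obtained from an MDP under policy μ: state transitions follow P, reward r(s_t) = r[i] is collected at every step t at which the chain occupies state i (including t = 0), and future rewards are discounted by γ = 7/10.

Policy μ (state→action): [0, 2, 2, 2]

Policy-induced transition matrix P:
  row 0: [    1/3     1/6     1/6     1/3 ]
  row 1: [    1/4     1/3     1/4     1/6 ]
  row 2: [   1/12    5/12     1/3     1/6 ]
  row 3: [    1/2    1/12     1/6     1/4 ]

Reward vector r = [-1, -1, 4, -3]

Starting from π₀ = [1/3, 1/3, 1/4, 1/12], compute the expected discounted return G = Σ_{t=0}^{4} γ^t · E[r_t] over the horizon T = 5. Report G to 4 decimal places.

G = -0.4626

t=0: π = [0.3333, 0.3333, 0.2500, 0.0833], E[r] = 0.0833, γ^t·E[r] = 0.083333, running G = 0.083333
t=1: π = [0.2569, 0.2778, 0.2361, 0.2292], E[r] = -0.2778, γ^t·E[r] = -0.194444, running G = -0.111111
t=2: π = [0.2894, 0.2529, 0.2292, 0.2286], E[r] = -0.3113, γ^t·E[r] = -0.152558, running G = -0.263669
t=3: π = [0.2931, 0.2471, 0.2259, 0.2339], E[r] = -0.3382, γ^t·E[r] = -0.116004, running G = -0.379673
t=4: π = [0.2953, 0.2448, 0.2249, 0.2350], E[r] = -0.3455, γ^t·E[r] = -0.082944, running G = -0.462617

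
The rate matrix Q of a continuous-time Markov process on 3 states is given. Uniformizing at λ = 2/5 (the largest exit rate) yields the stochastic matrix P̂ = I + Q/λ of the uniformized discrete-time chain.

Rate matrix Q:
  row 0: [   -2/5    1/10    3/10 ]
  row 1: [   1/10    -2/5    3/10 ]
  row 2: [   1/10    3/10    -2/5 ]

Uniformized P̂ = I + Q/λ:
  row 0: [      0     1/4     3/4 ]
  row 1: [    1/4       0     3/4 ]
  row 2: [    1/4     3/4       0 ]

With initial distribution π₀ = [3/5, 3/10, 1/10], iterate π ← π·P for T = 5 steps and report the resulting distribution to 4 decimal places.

π = [0.1996, 0.2938, 0.5065]

t=0: π = [0.6000, 0.3000, 0.1000]
t=1: π = [0.1000, 0.2250, 0.6750]
t=2: π = [0.2250, 0.5313, 0.2438]
t=3: π = [0.1938, 0.2391, 0.5672]
t=4: π = [0.2016, 0.4738, 0.3246]
t=5: π = [0.1996, 0.2938, 0.5065]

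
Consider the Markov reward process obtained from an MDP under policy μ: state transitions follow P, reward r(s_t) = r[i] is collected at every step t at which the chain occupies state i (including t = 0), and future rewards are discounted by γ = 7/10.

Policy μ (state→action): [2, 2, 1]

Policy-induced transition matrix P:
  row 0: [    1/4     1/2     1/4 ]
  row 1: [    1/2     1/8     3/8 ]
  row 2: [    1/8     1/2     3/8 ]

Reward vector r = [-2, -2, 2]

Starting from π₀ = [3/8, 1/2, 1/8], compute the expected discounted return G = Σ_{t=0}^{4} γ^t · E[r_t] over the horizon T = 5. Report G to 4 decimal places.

G = -2.6916

t=0: π = [0.3750, 0.5000, 0.1250], E[r] = -1.5000, γ^t·E[r] = -1.500000, running G = -1.500000
t=1: π = [0.3594, 0.3125, 0.3281], E[r] = -0.6875, γ^t·E[r] = -0.481250, running G = -1.981250
t=2: π = [0.2871, 0.3828, 0.3301], E[r] = -0.6797, γ^t·E[r] = -0.333047, running G = -2.314297
t=3: π = [0.3044, 0.3564, 0.3391], E[r] = -0.6436, γ^t·E[r] = -0.220739, running G = -2.535036
t=4: π = [0.2967, 0.3663, 0.3369], E[r] = -0.6522, γ^t·E[r] = -0.156598, running G = -2.691635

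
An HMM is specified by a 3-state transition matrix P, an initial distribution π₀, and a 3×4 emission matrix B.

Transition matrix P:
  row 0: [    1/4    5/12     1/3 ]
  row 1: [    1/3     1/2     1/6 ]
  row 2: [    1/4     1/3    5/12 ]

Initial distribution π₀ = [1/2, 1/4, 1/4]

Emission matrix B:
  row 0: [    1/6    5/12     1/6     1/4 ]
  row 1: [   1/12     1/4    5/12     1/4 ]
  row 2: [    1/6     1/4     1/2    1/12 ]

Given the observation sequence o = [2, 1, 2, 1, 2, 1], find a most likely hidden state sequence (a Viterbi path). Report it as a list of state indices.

t=0: δ = [8.333e-02, 1.042e-01, 1.250e-01]  (obs o_0=2)
t=1: δ = [1.447e-02, 1.302e-02, 1.302e-02]  ψ = [1, 1, 2]  (obs o_1=1)
t=2: δ = [7.234e-04, 2.713e-03, 2.713e-03]  ψ = [1, 1, 2]  (obs o_2=2)
t=3: δ = [3.768e-04, 3.391e-04, 2.826e-04]  ψ = [1, 1, 2]  (obs o_3=1)
t=4: δ = [1.884e-05, 7.064e-05, 6.279e-05]  ψ = [1, 1, 0]  (obs o_4=2)
t=5: δ = [9.811e-06, 8.830e-06, 6.541e-06]  ψ = [1, 1, 2]  (obs o_5=1)
backtrack: best end state = 0; path = [1, 1, 1, 1, 1, 0]

path = [1, 1, 1, 1, 1, 0]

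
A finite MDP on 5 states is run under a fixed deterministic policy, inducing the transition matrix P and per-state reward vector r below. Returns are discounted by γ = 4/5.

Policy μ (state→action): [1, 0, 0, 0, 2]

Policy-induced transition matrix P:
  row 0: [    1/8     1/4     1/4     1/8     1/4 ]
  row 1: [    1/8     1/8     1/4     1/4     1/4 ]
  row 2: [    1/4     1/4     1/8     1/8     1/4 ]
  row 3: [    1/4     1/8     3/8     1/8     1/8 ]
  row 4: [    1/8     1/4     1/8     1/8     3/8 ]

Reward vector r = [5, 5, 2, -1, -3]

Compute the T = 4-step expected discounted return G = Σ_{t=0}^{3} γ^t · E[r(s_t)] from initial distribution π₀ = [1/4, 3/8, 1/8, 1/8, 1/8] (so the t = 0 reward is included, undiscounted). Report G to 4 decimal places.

G = 5.4766

t=0: π = [0.2500, 0.3750, 0.1250, 0.1250, 0.1250], E[r] = 2.8750, γ^t·E[r] = 2.875000, running G = 2.875000
t=1: π = [0.1563, 0.1875, 0.2344, 0.1719, 0.2500], E[r] = 1.2656, γ^t·E[r] = 1.012500, running G = 3.887500
t=2: π = [0.1758, 0.2051, 0.2109, 0.1484, 0.2598], E[r] = 1.3984, γ^t·E[r] = 0.895000, running G = 4.782500
t=3: π = [0.1699, 0.2058, 0.2097, 0.1506, 0.2639], E[r] = 1.3557, γ^t·E[r] = 0.694125, running G = 5.476625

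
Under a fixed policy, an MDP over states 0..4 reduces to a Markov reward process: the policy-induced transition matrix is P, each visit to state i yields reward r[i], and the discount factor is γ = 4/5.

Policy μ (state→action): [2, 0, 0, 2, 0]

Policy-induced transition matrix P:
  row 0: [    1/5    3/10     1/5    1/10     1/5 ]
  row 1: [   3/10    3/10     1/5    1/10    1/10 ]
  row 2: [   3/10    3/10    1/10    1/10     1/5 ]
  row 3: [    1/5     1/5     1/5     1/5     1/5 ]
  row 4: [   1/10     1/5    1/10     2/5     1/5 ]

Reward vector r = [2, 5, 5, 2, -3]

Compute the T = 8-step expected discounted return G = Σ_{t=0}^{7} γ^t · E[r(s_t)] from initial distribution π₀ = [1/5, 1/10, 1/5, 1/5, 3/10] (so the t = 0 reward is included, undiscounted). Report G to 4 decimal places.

G = 8.9135

t=0: π = [0.2000, 0.1000, 0.2000, 0.2000, 0.3000], E[r] = 1.4000, γ^t·E[r] = 1.400000, running G = 1.400000
t=1: π = [0.2000, 0.2500, 0.1500, 0.2100, 0.1900], E[r] = 2.2500, γ^t·E[r] = 1.800000, running G = 3.200000
t=2: π = [0.2210, 0.2600, 0.1660, 0.1780, 0.1750], E[r] = 2.4030, γ^t·E[r] = 1.537920, running G = 4.737920
t=3: π = [0.2251, 0.2647, 0.1659, 0.1703, 0.1740], E[r] = 2.4218, γ^t·E[r] = 1.239962, running G = 5.977882
t=4: π = [0.2257, 0.2656, 0.1660, 0.1692, 0.1735], E[r] = 2.4271, γ^t·E[r] = 0.994136, running G = 6.972018
t=5: π = [0.2258, 0.2657, 0.1660, 0.1690, 0.1734], E[r] = 2.4281, γ^t·E[r] = 0.795638, running G = 7.767656
t=6: π = [0.2258, 0.2658, 0.1661, 0.1689, 0.1734], E[r] = 2.4283, γ^t·E[r] = 0.636561, running G = 8.404217
t=7: π = [0.2258, 0.2658, 0.1661, 0.1689, 0.1734], E[r] = 2.4283, γ^t·E[r] = 0.509257, running G = 8.913474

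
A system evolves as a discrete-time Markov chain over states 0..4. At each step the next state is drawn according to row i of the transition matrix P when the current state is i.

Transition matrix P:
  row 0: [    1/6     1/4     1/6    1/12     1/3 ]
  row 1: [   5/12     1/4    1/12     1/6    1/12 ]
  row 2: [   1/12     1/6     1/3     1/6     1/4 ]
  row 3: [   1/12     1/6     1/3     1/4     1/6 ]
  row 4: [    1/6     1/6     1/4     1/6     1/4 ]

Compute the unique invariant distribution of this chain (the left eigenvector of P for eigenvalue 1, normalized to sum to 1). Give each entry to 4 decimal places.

Balance equations π_j = Σ_i π_i·P[i][j]:
  π_0 = 1/6·π_0 + 5/12·π_1 + 1/12·π_2 + 1/12·π_3 + 1/6·π_4
  π_1 = 1/4·π_0 + 1/4·π_1 + 1/6·π_2 + 1/6·π_3 + 1/6·π_4
  π_2 = 1/6·π_0 + 1/12·π_1 + 1/3·π_2 + 1/3·π_3 + 1/4·π_4
  π_3 = 1/12·π_0 + 1/6·π_1 + 1/6·π_2 + 1/4·π_3 + 1/6·π_4
  normalize: π_0 + π_1 + π_2 + π_3 + π_4 = 1
Solving the linear system gives exactly π = [15/82, 179/902, 106/451, 149/902, 197/902].

π = [0.1829, 0.1984, 0.2350, 0.1652, 0.2184]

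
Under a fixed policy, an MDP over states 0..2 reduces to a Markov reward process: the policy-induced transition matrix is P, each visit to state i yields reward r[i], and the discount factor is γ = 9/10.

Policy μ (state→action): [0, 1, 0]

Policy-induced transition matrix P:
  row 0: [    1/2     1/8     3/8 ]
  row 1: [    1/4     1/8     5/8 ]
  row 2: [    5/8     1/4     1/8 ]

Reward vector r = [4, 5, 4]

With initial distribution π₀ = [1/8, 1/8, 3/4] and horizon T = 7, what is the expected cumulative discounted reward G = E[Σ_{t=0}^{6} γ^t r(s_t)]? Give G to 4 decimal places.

t=0: π = [0.1250, 0.1250, 0.7500], E[r] = 4.1250, γ^t·E[r] = 4.125000, running G = 4.125000
t=1: π = [0.5625, 0.2188, 0.2188], E[r] = 4.2188, γ^t·E[r] = 3.796875, running G = 7.921875
t=2: π = [0.4727, 0.1523, 0.3750], E[r] = 4.1523, γ^t·E[r] = 3.363398, running G = 11.285273
t=3: π = [0.5088, 0.1719, 0.3193], E[r] = 4.1719, γ^t·E[r] = 3.041297, running G = 14.326570
t=4: π = [0.4969, 0.1649, 0.3381], E[r] = 4.1649, γ^t·E[r] = 2.732602, running G = 17.059172
t=5: π = [0.5010, 0.1673, 0.3317], E[r] = 4.1673, γ^t·E[r] = 2.460729, running G = 19.519902
t=6: π = [0.4996, 0.1665, 0.3339], E[r] = 4.1665, γ^t·E[r] = 2.214229, running G = 21.734130

G = 21.7341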